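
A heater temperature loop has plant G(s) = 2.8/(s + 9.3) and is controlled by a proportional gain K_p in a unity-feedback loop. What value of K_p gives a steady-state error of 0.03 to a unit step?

K_p = 107

For a type-0 loop with proportional control, e_ss = 1/(1 + K_p·G(0)).
G(0) = 0.3011. Require 1/(1 + K_p·0.3011) = 0.03, so 1 + 0.3011·K_p = 33.33.
K_p = (33.33 − 1)/0.3011 = 107.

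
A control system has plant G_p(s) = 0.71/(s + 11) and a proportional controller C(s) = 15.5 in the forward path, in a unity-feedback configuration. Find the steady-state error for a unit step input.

0.5

The loop is type 0. Static position error constant K_pos = C(0)·G_p(0) = 15.5·0.06455 = 1.
Steady-state error to a unit step: e_ss = 1/(1+K_pos) = 1/2 = 0.5.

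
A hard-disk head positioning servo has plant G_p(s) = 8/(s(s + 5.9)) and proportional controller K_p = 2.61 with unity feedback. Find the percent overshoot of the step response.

7.02%

From 1 + K_pG_p(s) = 0: s² + 5.9s + 20.88 = 0 ⇒ ω_n = 4.569, ζ = 0.6456.
%OS = 100·exp(−πζ/√(1−ζ²)) = 100·exp(−π·0.6456/√0.5832) = 7.02%.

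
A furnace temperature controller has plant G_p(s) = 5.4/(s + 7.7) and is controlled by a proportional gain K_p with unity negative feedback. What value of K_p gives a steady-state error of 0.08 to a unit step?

K_p = 16.4

The loop is type 0, so e_ss(step) = 1/(1 + K_pos) with K_pos = K_p·G_p(0).
G_p(0) = 0.7013. Require 1/(1 + K_p·0.7013) = 0.08, so 1 + 0.7013·K_p = 12.5.
K_p = (12.5 − 1)/0.7013 = 16.4.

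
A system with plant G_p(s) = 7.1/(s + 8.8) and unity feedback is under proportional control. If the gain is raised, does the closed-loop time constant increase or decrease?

decrease

Closed-loop pole is at s = −(8.8+K_p·7.1); larger K_p moves it further left, so τ = 1/(8.8+K_p·7.1) decreases.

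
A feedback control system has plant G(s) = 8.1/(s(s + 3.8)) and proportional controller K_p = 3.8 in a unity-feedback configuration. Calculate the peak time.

T_p = 0.603 s

Closed-loop characteristic equation: s² + 3.8s + 30.78 = 0, so ω_n = 5.548 rad/s and ζ = 3.8/(2·5.548) = 0.3425.
Damped frequency ω_d = ω_n√(1−ζ²) = 5.212 rad/s, so peak time T_p = π/ω_d = 0.603 s.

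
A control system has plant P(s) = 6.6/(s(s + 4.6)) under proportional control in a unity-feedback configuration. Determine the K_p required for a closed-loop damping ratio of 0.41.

K_p = 4.77

Closed-loop characteristic equation: s² + 4.6s + K_p·6.6 = 0.
So ω_n = √(6.6K_p) and 2ζω_n = 4.6, giving ζ = 4.6/(2√(6.6K_p)).
Setting ζ = 0.41: √(6.6K_p) = 4.6/(2·0.41) = 5.61, so K_p = 31.47/6.6 = 4.77.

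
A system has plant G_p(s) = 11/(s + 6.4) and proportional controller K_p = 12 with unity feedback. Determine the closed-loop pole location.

s = -138.4

Closed-loop transfer function: T(s) = K_p·G_p(s)/(1 + K_p·G_p(s)) = 132/(s + 6.4 + 132) = 132/(s + 138.4).
The closed-loop pole is at s = −138.4.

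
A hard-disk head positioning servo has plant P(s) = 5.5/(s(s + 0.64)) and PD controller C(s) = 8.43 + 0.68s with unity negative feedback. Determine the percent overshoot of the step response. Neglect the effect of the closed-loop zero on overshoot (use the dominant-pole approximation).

Forward path: (8.43 + 0.68s)·5.5/(s(s+0.64)). The closed-loop characteristic equation is s² + (0.64 + 5.5·0.68)s + 5.5·8.43 = 0.
That is s² + 4.38s + 46.36 = 0, so ω_n = 6.809 rad/s and ζ = 4.38/(2·6.809) = 0.3216.
%OS = 100·exp(−πζ/√(1−ζ²)) = 34.4%.

34.4%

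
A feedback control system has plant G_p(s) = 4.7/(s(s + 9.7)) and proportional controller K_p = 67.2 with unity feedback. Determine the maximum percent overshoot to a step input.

41%

From 1 + K_pG_p(s) = 0: s² + 9.7s + 315.8 = 0 ⇒ ω_n = 17.77, ζ = 0.2729.
%OS = 100·exp(−πζ/√(1−ζ²)) = 100·exp(−π·0.2729/√0.9255) = 41%.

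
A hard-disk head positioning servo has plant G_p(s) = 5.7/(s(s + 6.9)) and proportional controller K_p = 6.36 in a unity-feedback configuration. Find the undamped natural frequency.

With unity feedback the closed-loop characteristic equation is s² + 6.9s + 6.36·5.7 = s² + 6.9s + 36.25 = 0.
So ω_n² = 36.25 ⇒ ω_n = 6.021 rad/s, and ζ = 6.9/(2ω_n) = 0.573.

ω_n = 6.02 rad/s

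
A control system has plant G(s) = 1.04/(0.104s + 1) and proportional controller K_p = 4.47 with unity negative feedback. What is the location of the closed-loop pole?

Closed loop: T(s) = K_p·G/(1+K_p·G) = 4.649/(0.104s + 1 + 4.649), with pole at s = −(1 + 4.649)/0.104 = −54.32.

s = -54.32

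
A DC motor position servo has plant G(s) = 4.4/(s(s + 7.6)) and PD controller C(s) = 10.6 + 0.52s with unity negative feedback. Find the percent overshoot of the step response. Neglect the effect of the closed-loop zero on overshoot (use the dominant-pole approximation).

Forward path: (10.6 + 0.52s)·4.4/(s(s+7.6)). The closed-loop characteristic equation is s² + (7.6 + 4.4·0.52)s + 4.4·10.6 = 0.
That is s² + 9.888s + 46.64 = 0, so ω_n = 6.829 rad/s and ζ = 9.888/(2·6.829) = 0.7239.
%OS = 100·exp(−πζ/√(1−ζ²)) = 3.7%.

3.7%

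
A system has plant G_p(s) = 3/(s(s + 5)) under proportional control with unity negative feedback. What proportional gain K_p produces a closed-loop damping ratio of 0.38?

Closed-loop characteristic equation: s² + 5s + K_p·3 = 0.
So ω_n = √(3K_p) and 2ζω_n = 5, giving ζ = 5/(2√(3K_p)).
Setting ζ = 0.38: √(3K_p) = 5/(2·0.38) = 6.579, so K_p = 43.28/3 = 14.4.

K_p = 14.4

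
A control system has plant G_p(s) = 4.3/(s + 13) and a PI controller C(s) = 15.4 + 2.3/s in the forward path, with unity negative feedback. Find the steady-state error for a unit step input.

The open loop C(s)G_p(s) has a pole at the origin (type 1), so the static position error constant is infinite and e_ss = 1/(1+∞) = 0.

0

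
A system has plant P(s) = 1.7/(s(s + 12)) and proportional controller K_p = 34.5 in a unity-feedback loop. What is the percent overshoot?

1.91%

From 1 + K_pP(s) = 0: s² + 12s + 58.65 = 0 ⇒ ω_n = 7.658, ζ = 0.7835.
%OS = 100·exp(−πζ/√(1−ζ²)) = 100·exp(−π·0.7835/√0.3862) = 1.91%.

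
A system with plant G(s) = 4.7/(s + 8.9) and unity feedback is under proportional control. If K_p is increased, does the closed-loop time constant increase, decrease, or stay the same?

decrease

Closed-loop pole is at s = −(8.9+K_p·4.7); larger K_p moves it further left, so τ = 1/(8.9+K_p·4.7) decreases.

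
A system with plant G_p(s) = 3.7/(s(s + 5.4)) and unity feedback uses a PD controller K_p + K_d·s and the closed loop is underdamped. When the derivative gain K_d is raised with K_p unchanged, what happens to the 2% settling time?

decrease

Characteristic equation s² + (5.4 + 3.7K_d)s + 3.7K_p = 0: raising K_d increases ζω_n = (5.4+3.7K_d)/2 while the loop stays underdamped, so T_s ≈ 4/(ζω_n) decreases.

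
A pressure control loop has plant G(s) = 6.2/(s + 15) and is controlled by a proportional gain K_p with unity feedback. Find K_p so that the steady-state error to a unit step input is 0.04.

K_p = 58.1

Steady-state error for a unit step on this type-0 loop is 1/(1 + K_p·G(0)).
G(0) = 0.4133. Require 1/(1 + K_p·0.4133) = 0.04, so 1 + 0.4133·K_p = 25.
K_p = (25 − 1)/0.4133 = 58.1.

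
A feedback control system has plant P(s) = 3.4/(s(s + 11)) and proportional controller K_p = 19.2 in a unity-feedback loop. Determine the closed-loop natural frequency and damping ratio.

With unity feedback the closed-loop characteristic equation is s² + 11s + 19.2·3.4 = s² + 11s + 65.28 = 0.
So ω_n² = 65.28 ⇒ ω_n = 8.08 rad/s, and ζ = 11/(2ω_n) = 0.681.

ω_n = 8.08 rad/s, ζ = 0.681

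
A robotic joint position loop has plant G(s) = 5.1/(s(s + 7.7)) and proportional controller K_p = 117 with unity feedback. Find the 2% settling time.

The closed-loop denominator s² + 7.7s + 596.7 gives ω_n = √596.7 = 24.43 and ζ = 7.7/(2ω_n) = 0.1576.
2% settling time T_s ≈ 4/(ζω_n) = 4/3.85 = 1.04 s.

T_s ≈ 1.04 s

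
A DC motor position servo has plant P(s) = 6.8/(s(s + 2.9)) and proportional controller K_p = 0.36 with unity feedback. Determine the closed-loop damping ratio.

ζ = 0.927

1 + K_p·P(s) = 0 gives s² + 2.9s + 2.448 = 0.
So ω_n² = 2.448 ⇒ ω_n = 1.565 rad/s, and ζ = 2.9/(2ω_n) = 0.927.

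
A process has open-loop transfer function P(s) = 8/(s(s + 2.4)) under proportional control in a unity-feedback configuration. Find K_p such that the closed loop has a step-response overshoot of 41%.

From %OS = 100·exp(−πζ/√(1−ζ²)) = 41%, ζ = −ln(0.41)/√(π²+ln²(0.41)) = 0.273.
Characteristic equation s² + 2.4s + 8K_p = 0 gives ζ = 2.4/(2√(8K_p)).
Setting ζ = 0.273: √(8K_p) = 2.4/(2·0.273) = 4.395, so K_p = 19.32/8 = 2.41.

K_p = 2.41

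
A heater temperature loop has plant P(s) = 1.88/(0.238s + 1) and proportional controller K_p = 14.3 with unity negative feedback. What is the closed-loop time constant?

τ = 0.00854 s

Closed loop: T(s) = K_p·P/(1+K_p·P) = 26.88/(0.238s + 1 + 26.88), with pole at s = −(1 + 26.88)/0.238 = −117.2.
Closed-loop time constant τ = 1/117.2 = 0.00854 s.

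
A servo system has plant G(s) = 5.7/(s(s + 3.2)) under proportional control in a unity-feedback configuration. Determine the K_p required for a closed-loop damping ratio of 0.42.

Closed-loop characteristic equation: s² + 3.2s + K_p·5.7 = 0.
So ω_n = √(5.7K_p) and 2ζω_n = 3.2, giving ζ = 3.2/(2√(5.7K_p)).
Setting ζ = 0.42: √(5.7K_p) = 3.2/(2·0.42) = 3.81, so K_p = 14.51/5.7 = 2.55.

K_p = 2.55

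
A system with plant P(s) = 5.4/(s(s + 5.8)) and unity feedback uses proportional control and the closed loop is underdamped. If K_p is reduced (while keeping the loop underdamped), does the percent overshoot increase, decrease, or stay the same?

decrease

ζ = 5.8/(2√(5.4K_p)) rises as K_p falls; higher damping means less overshoot.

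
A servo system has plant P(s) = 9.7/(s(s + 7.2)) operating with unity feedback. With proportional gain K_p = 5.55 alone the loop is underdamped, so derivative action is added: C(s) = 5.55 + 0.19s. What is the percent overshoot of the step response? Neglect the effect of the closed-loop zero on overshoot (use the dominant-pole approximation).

8.56%

Forward path: (5.55 + 0.19s)·9.7/(s(s+7.2)). The closed-loop characteristic equation is s² + (7.2 + 9.7·0.19)s + 9.7·5.55 = 0.
That is s² + 9.043s + 53.83 = 0, so ω_n = 7.337 rad/s and ζ = 9.043/(2·7.337) = 0.6162.
%OS = 100·exp(−πζ/√(1−ζ²)) = 8.56%.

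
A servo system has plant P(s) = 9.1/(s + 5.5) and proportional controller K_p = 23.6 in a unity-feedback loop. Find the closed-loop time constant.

τ = 0.00454 s

Closed-loop transfer function: T(s) = K_p·P(s)/(1 + K_p·P(s)) = 214.8/(s + 5.5 + 214.8) = 214.8/(s + 220.3).
Time constant τ = 1/220.3 = 0.00454 s.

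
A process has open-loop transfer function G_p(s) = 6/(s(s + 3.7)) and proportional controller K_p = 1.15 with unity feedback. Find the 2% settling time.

T_s ≈ 2.16 s

The closed-loop denominator s² + 3.7s + 6.9 gives ω_n = √6.9 = 2.627 and ζ = 3.7/(2ω_n) = 0.7043.
2% settling time T_s ≈ 4/(ζω_n) = 4/1.85 = 2.16 s.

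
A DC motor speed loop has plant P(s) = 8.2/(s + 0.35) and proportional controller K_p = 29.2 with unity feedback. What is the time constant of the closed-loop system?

τ = 0.00417 s

Closed-loop transfer function: T(s) = K_p·P(s)/(1 + K_p·P(s)) = 239.4/(s + 0.35 + 239.4) = 239.4/(s + 239.8).
Time constant τ = 1/239.8 = 0.00417 s.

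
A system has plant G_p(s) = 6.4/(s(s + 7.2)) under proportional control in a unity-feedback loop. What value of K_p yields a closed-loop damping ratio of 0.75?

Closed-loop characteristic equation: s² + 7.2s + K_p·6.4 = 0.
So ω_n = √(6.4K_p) and 2ζω_n = 7.2, giving ζ = 7.2/(2√(6.4K_p)).
Setting ζ = 0.75: √(6.4K_p) = 7.2/(2·0.75) = 4.8, so K_p = 23.04/6.4 = 3.6.

K_p = 3.6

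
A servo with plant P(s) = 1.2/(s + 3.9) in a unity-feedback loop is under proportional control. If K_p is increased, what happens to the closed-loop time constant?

decrease

The closed-loop bandwidth 3.9+K_p·1.2 grows with K_p, so τ shrinks.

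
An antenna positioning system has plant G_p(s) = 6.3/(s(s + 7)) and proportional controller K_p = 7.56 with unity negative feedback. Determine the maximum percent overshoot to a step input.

15.7%

The closed-loop denominator s² + 7s + 47.63 gives ω_n = √47.63 = 6.901 and ζ = 7/(2ω_n) = 0.5072.
%OS = 100·exp(−πζ/√(1−ζ²)) = 100·exp(−π·0.5072/√0.7428) = 15.7%.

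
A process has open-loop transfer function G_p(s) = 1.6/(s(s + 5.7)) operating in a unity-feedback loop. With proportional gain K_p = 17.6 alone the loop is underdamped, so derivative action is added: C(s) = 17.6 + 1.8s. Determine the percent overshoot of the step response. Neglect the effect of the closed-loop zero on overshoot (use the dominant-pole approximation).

Forward path: (17.6 + 1.8s)·1.6/(s(s+5.7)). The closed-loop characteristic equation is s² + (5.7 + 1.6·1.8)s + 1.6·17.6 = 0.
That is s² + 8.58s + 28.16 = 0, so ω_n = 5.307 rad/s and ζ = 8.58/(2·5.307) = 0.8084.
%OS = 100·exp(−πζ/√(1−ζ²)) = 1.34%.

1.34%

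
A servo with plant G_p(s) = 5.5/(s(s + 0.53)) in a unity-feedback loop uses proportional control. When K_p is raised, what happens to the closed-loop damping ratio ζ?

ζ = 0.53/(2√(5.5K_p)); increasing K_p raises the denominator, so ζ falls.

decrease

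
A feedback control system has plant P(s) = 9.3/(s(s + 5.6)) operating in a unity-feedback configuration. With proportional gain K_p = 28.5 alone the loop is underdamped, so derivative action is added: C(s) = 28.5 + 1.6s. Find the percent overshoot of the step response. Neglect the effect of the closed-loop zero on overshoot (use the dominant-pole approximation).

Forward path: (28.5 + 1.6s)·9.3/(s(s+5.6)). The closed-loop characteristic equation is s² + (5.6 + 9.3·1.6)s + 9.3·28.5 = 0.
That is s² + 20.48s + 265.1 = 0, so ω_n = 16.28 rad/s and ζ = 20.48/(2·16.28) = 0.629.
%OS = 100·exp(−πζ/√(1−ζ²)) = 7.87%.

7.87%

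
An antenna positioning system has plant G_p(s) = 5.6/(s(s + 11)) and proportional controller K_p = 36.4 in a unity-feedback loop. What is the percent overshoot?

The closed-loop denominator s² + 11s + 203.8 gives ω_n = √203.8 = 14.28 and ζ = 11/(2ω_n) = 0.3852.
%OS = 100·exp(−πζ/√(1−ζ²)) = 100·exp(−π·0.3852/√0.8516) = 26.9%.

26.9%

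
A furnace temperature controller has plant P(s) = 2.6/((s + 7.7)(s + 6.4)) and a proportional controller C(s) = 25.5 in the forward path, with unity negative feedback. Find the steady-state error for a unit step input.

The loop is type 0. Static position error constant K_pos = C(0)·P(0) = 25.5·0.05276 = 1.345.
Steady-state error to a unit step: e_ss = 1/(1+K_pos) = 1/2.345 = 0.426.

0.426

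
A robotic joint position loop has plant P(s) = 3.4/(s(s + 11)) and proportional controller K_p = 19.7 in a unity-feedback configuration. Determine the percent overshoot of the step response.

5.78%

Closed-loop characteristic equation: s² + 11s + 66.98 = 0, so ω_n = 8.184 rad/s and ζ = 11/(2·8.184) = 0.672.
%OS = 100·exp(−πζ/√(1−ζ²)) = 100·exp(−π·0.672/√0.5484) = 5.78%.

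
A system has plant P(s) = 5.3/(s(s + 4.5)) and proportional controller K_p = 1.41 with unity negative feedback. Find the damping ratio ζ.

1 + K_p·P(s) = 0 gives s² + 4.5s + 7.473 = 0.
So ω_n² = 7.473 ⇒ ω_n = 2.734 rad/s, and ζ = 4.5/(2ω_n) = 0.823.

ζ = 0.823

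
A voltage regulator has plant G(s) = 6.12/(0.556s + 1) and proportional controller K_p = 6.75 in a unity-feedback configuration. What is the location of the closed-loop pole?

s = -76.1

Closed loop: T(s) = K_p·G/(1+K_p·G) = 41.31/(0.556s + 1 + 41.31), with pole at s = −(1 + 41.31)/0.556 = −76.1.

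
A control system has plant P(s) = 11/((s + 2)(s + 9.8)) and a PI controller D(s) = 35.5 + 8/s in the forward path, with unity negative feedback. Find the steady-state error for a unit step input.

0

The open loop D(s)P(s) has a pole at the origin (type 1), so the static position error constant is infinite and e_ss = 1/(1+∞) = 0.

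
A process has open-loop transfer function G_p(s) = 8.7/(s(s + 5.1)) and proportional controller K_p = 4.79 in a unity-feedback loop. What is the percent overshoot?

25.9%

Closed-loop characteristic equation: s² + 5.1s + 41.67 = 0, so ω_n = 6.455 rad/s and ζ = 5.1/(2·6.455) = 0.395.
%OS = 100·exp(−πζ/√(1−ζ²)) = 100·exp(−π·0.395/√0.844) = 25.9%.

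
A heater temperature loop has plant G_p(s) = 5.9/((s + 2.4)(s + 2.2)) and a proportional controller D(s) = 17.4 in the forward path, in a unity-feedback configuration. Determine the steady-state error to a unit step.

0.0489

The loop is type 0. Static position error constant K_pos = D(0)·G_p(0) = 17.4·1.117 = 19.44.
Steady-state error to a unit step: e_ss = 1/(1+K_pos) = 1/20.44 = 0.0489.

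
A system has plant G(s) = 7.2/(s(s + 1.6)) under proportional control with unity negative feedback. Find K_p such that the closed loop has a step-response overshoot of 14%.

K_p = 0.316

From %OS = 100·exp(−πζ/√(1−ζ²)) = 14%, ζ = −ln(0.14)/√(π²+ln²(0.14)) = 0.5305.
Characteristic equation s² + 1.6s + 7.2K_p = 0 gives ζ = 1.6/(2√(7.2K_p)).
Setting ζ = 0.5305: √(7.2K_p) = 1.6/(2·0.5305) = 1.508, so K_p = 2.274/7.2 = 0.316.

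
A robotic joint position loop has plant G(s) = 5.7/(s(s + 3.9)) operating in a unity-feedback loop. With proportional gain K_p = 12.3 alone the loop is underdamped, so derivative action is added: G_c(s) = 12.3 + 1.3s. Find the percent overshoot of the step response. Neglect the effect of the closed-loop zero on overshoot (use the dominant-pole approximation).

Forward path: (12.3 + 1.3s)·5.7/(s(s+3.9)). The closed-loop characteristic equation is s² + (3.9 + 5.7·1.3)s + 5.7·12.3 = 0.
That is s² + 11.31s + 70.11 = 0, so ω_n = 8.373 rad/s and ζ = 11.31/(2·8.373) = 0.6754.
%OS = 100·exp(−πζ/√(1−ζ²)) = 5.63%.

5.63%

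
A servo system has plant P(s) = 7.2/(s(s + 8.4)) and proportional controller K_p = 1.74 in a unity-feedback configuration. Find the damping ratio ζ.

1 + K_p·P(s) = 0 gives s² + 8.4s + 12.53 = 0.
Matching s² + 2ζω_n s + ω_n²: ω_n = √12.53 = 3.539 rad/s and 2ζω_n = 8.4, so ζ = 8.4/(2·3.539) = 1.19.

ζ = 1.19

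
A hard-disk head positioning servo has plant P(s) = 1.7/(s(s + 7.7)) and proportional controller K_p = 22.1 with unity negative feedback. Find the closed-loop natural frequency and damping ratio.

ω_n = 6.13 rad/s, ζ = 0.628

With unity feedback the closed-loop characteristic equation is s² + 7.7s + 22.1·1.7 = s² + 7.7s + 37.57 = 0.
So ω_n² = 37.57 ⇒ ω_n = 6.129 rad/s, and ζ = 7.7/(2ω_n) = 0.628.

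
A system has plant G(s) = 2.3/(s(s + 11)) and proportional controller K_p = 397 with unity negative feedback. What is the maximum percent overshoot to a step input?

55.9%

From 1 + K_pG(s) = 0: s² + 11s + 913.1 = 0 ⇒ ω_n = 30.22, ζ = 0.182.
%OS = 100·exp(−πζ/√(1−ζ²)) = 100·exp(−π·0.182/√0.9669) = 55.9%.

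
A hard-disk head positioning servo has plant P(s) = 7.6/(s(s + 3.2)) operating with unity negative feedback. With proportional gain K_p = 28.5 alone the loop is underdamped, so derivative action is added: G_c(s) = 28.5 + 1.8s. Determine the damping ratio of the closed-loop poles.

Forward path: (28.5 + 1.8s)·7.6/(s(s+3.2)). The closed-loop characteristic equation is s² + (3.2 + 7.6·1.8)s + 7.6·28.5 = 0.
That is s² + 16.88s + 216.6 = 0, so ω_n = 14.72 rad/s and ζ = 16.88/(2·14.72) = 0.5735.

ζ = 0.573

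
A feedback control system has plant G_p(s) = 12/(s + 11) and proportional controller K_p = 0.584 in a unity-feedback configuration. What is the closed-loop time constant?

τ = 0.0555 s

Closed-loop transfer function: T(s) = K_p·G_p(s)/(1 + K_p·G_p(s)) = 7.008/(s + 11 + 7.008) = 7.008/(s + 18.01).
Time constant τ = 1/18.01 = 0.0555 s.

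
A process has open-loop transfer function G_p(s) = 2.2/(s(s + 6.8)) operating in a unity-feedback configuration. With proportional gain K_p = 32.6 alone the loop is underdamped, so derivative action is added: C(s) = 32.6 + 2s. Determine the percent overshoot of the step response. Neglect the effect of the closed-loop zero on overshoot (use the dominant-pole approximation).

6.27%

Forward path: (32.6 + 2s)·2.2/(s(s+6.8)). The closed-loop characteristic equation is s² + (6.8 + 2.2·2)s + 2.2·32.6 = 0.
That is s² + 11.2s + 71.72 = 0, so ω_n = 8.469 rad/s and ζ = 11.2/(2·8.469) = 0.6613.
%OS = 100·exp(−πζ/√(1−ζ²)) = 6.27%.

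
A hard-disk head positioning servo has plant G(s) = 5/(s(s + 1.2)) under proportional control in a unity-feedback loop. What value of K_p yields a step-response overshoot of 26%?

From %OS = 100·exp(−πζ/√(1−ζ²)) = 26%, ζ = −ln(0.26)/√(π²+ln²(0.26)) = 0.3941.
Characteristic equation s² + 1.2s + 5K_p = 0 gives ζ = 1.2/(2√(5K_p)).
Setting ζ = 0.3941: √(5K_p) = 1.2/(2·0.3941) = 1.523, so K_p = 2.318/5 = 0.464.

K_p = 0.464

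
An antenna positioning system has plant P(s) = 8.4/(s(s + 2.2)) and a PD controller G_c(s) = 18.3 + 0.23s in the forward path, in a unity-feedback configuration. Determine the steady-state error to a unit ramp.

0.0143

The loop has one pole at the origin (type 1). Velocity error constant K_v = lim_{s→0} s·G_c(s)P(s) = 18.3·8.4/2.2 = 69.87.
Steady-state error to a unit ramp: e_ss = 1/K_v = 0.0143.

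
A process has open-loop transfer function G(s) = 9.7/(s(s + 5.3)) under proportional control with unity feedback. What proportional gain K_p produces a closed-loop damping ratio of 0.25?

K_p = 11.6

Closed-loop characteristic equation: s² + 5.3s + K_p·9.7 = 0.
So ω_n = √(9.7K_p) and 2ζω_n = 5.3, giving ζ = 5.3/(2√(9.7K_p)).
Setting ζ = 0.25: √(9.7K_p) = 5.3/(2·0.25) = 10.6, so K_p = 112.4/9.7 = 11.6.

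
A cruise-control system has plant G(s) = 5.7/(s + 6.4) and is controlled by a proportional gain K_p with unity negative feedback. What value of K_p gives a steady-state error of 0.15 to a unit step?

K_p = 6.36

For a type-0 loop with proportional control, e_ss = 1/(1 + K_p·G(0)).
G(0) = 0.8906. Require 1/(1 + K_p·0.8906) = 0.15, so 1 + 0.8906·K_p = 6.667.
K_p = (6.667 − 1)/0.8906 = 6.36.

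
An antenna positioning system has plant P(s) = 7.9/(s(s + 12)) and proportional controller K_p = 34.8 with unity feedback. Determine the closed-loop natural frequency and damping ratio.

The closed-loop denominator is s(s+12) + 34.8·7.9 = s² + 12s + 274.9.
So ω_n² = 274.9 ⇒ ω_n = 16.58 rad/s, and ζ = 12/(2ω_n) = 0.362.

ω_n = 16.6 rad/s, ζ = 0.362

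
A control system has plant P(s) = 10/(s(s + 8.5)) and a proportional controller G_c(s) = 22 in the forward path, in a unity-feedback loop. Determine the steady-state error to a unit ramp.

The loop has one pole at the origin (type 1). Velocity error constant K_v = lim_{s→0} s·G_c(s)P(s) = 22·10/8.5 = 25.88.
Steady-state error to a unit ramp: e_ss = 1/K_v = 0.0386.

0.0386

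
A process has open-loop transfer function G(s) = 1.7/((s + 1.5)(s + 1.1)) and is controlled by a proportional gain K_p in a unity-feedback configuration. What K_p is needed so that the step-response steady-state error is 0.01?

The loop is type 0, so e_ss(step) = 1/(1 + K_pos) with K_pos = K_p·G(0).
G(0) = 1.03. Require 1/(1 + K_p·1.03) = 0.01, so 1 + 1.03·K_p = 100.
K_p = (100 − 1)/1.03 = 96.1.

K_p = 96.1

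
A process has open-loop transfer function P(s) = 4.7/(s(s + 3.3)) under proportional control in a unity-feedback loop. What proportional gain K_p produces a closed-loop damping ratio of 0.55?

K_p = 1.91

Closed-loop characteristic equation: s² + 3.3s + K_p·4.7 = 0.
So ω_n = √(4.7K_p) and 2ζω_n = 3.3, giving ζ = 3.3/(2√(4.7K_p)).
Setting ζ = 0.55: √(4.7K_p) = 3.3/(2·0.55) = 3, so K_p = 9/4.7 = 1.91.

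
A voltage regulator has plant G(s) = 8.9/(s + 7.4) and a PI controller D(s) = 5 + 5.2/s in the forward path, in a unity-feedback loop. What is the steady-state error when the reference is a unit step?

0

The open loop D(s)G(s) has a pole at the origin (type 1), so the static position error constant is infinite and e_ss = 1/(1+∞) = 0.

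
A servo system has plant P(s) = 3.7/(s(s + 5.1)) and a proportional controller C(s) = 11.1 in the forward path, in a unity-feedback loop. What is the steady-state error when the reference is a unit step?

0

The open loop C(s)P(s) has a pole at the origin (type 1), so the static position error constant is infinite and e_ss = 1/(1+∞) = 0.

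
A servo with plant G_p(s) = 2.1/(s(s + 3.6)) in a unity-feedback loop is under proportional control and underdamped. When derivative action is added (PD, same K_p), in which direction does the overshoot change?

decrease

With PD the characteristic equation becomes s² + (a + K·K_d)s + K·K_p = 0; the damping term grows, ζ rises, overshoot falls.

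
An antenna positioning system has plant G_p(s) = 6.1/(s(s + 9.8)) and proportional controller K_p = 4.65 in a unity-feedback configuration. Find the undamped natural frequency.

ω_n = 5.33 rad/s

1 + K_p·G_p(s) = 0 gives s² + 9.8s + 28.37 = 0.
So ω_n² = 28.37 ⇒ ω_n = 5.326 rad/s, and ζ = 9.8/(2ω_n) = 0.92.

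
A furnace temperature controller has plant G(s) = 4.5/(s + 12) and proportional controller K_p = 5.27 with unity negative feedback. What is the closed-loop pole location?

s = -35.71

Closed-loop transfer function: T(s) = K_p·G(s)/(1 + K_p·G(s)) = 23.71/(s + 12 + 23.71) = 23.71/(s + 35.71).
The closed-loop pole is at s = −35.71.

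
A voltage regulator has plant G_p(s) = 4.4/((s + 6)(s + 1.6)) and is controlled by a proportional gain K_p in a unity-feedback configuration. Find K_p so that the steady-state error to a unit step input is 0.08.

The loop is type 0, so e_ss(step) = 1/(1 + K_pos) with K_pos = K_p·G_p(0).
G_p(0) = 0.4583. Require 1/(1 + K_p·0.4583) = 0.08, so 1 + 0.4583·K_p = 12.5.
K_p = (12.5 − 1)/0.4583 = 25.1.

K_p = 25.1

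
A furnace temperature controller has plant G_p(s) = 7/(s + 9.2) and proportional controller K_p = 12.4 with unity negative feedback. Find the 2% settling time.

Closed-loop transfer function: T(s) = K_p·G_p(s)/(1 + K_p·G_p(s)) = 86.8/(s + 9.2 + 86.8) = 86.8/(s + 96).
Time constant τ = 1/96 = 0.01042 s, so the 2% settling time is about 4τ = 0.0417 s.

T_s ≈ 0.0417 s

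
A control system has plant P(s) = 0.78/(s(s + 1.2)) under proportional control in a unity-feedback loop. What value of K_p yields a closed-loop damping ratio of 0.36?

Closed-loop characteristic equation: s² + 1.2s + K_p·0.78 = 0.
So ω_n = √(0.78K_p) and 2ζω_n = 1.2, giving ζ = 1.2/(2√(0.78K_p)).
Setting ζ = 0.36: √(0.78K_p) = 1.2/(2·0.36) = 1.667, so K_p = 2.778/0.78 = 3.56.

K_p = 3.56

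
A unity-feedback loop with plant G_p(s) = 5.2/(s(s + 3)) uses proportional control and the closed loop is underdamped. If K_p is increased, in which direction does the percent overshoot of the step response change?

Characteristic equation s² + 3s + K_p·5.2 = 0: raising K_p raises ω_n while 2ζω_n = 3 is fixed, so ζ falls and overshoot grows.

increase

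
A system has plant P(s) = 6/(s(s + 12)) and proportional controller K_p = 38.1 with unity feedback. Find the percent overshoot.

25.7%

The closed-loop denominator s² + 12s + 228.6 gives ω_n = √228.6 = 15.12 and ζ = 12/(2ω_n) = 0.3968.
%OS = 100·exp(−πζ/√(1−ζ²)) = 100·exp(−π·0.3968/√0.8425) = 25.7%.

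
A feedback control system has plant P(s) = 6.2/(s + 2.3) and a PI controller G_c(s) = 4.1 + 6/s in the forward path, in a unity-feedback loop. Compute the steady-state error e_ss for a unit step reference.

0

The open loop G_c(s)P(s) has a pole at the origin (type 1), so the static position error constant is infinite and e_ss = 1/(1+∞) = 0.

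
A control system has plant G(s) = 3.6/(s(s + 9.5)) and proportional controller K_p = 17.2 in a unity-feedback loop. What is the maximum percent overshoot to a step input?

From 1 + K_pG(s) = 0: s² + 9.5s + 61.92 = 0 ⇒ ω_n = 7.869, ζ = 0.6036.
%OS = 100·exp(−πζ/√(1−ζ²)) = 100·exp(−π·0.6036/√0.6356) = 9.27%.

9.27%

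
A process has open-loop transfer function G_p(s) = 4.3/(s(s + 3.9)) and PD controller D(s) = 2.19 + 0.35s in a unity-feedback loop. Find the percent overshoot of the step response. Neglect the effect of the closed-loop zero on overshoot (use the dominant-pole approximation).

Forward path: (2.19 + 0.35s)·4.3/(s(s+3.9)). The closed-loop characteristic equation is s² + (3.9 + 4.3·0.35)s + 4.3·2.19 = 0.
That is s² + 5.405s + 9.417 = 0, so ω_n = 3.069 rad/s and ζ = 5.405/(2·3.069) = 0.8807.
%OS = 100·exp(−πζ/√(1−ζ²)) = 0.291%.

0.291%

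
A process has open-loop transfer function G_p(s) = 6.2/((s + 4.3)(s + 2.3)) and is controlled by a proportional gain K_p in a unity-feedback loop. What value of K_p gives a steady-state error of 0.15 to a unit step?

The loop is type 0, so e_ss(step) = 1/(1 + K_pos) with K_pos = K_p·G_p(0).
G_p(0) = 0.6269. Require 1/(1 + K_p·0.6269) = 0.15, so 1 + 0.6269·K_p = 6.667.
K_p = (6.667 − 1)/0.6269 = 9.04.

K_p = 9.04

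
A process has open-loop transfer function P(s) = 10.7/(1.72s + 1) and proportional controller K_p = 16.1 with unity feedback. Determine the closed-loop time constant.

τ = 0.00993 s

Closed loop: T(s) = K_p·P/(1+K_p·P) = 172.3/(1.72s + 1 + 172.3), with pole at s = −(1 + 172.3)/1.72 = −100.7.
Closed-loop time constant τ = 1/100.7 = 0.00993 s.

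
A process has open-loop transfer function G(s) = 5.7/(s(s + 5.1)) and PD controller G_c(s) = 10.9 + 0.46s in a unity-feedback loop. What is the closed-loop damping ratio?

ζ = 0.49

Forward path: (10.9 + 0.46s)·5.7/(s(s+5.1)). The closed-loop characteristic equation is s² + (5.1 + 5.7·0.46)s + 5.7·10.9 = 0.
That is s² + 7.722s + 62.13 = 0, so ω_n = 7.882 rad/s and ζ = 7.722/(2·7.882) = 0.4898.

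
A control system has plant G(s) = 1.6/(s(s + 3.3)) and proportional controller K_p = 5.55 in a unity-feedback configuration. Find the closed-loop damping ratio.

ζ = 0.554

1 + K_p·G(s) = 0 gives s² + 3.3s + 8.88 = 0.
Matching s² + 2ζω_n s + ω_n²: ω_n = √8.88 = 2.98 rad/s and 2ζω_n = 3.3, so ζ = 3.3/(2·2.98) = 0.554.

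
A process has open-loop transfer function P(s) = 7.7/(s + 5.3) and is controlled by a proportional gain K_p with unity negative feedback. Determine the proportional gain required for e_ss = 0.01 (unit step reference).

Steady-state error for a unit step on this type-0 loop is 1/(1 + K_p·P(0)).
P(0) = 1.453. Require 1/(1 + K_p·1.453) = 0.01, so 1 + 1.453·K_p = 100.
K_p = (100 − 1)/1.453 = 68.1.

K_p = 68.1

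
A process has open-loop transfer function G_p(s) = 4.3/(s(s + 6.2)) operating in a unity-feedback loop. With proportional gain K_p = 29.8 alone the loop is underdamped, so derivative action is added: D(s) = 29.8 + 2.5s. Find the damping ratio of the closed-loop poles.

ζ = 0.749

Forward path: (29.8 + 2.5s)·4.3/(s(s+6.2)). The closed-loop characteristic equation is s² + (6.2 + 4.3·2.5)s + 4.3·29.8 = 0.
That is s² + 16.95s + 128.1 = 0, so ω_n = 11.32 rad/s and ζ = 16.95/(2·11.32) = 0.7487.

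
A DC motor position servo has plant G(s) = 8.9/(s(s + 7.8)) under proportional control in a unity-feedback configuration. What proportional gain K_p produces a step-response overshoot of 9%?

From %OS = 100·exp(−πζ/√(1−ζ²)) = 9%, ζ = −ln(0.09)/√(π²+ln²(0.09)) = 0.6083.
Characteristic equation s² + 7.8s + 8.9K_p = 0 gives ζ = 7.8/(2√(8.9K_p)).
Setting ζ = 0.6083: √(8.9K_p) = 7.8/(2·0.6083) = 6.411, so K_p = 41.1/8.9 = 4.62.

K_p = 4.62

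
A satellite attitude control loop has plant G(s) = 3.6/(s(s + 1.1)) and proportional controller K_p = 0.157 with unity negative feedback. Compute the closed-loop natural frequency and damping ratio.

ω_n = 0.752 rad/s, ζ = 0.732

The closed-loop denominator is s(s+1.1) + 0.157·3.6 = s² + 1.1s + 0.5652.
So ω_n² = 0.5652 ⇒ ω_n = 0.7518 rad/s, and ζ = 1.1/(2ω_n) = 0.732.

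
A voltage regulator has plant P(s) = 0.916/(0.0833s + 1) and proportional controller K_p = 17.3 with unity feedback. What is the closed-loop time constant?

Closed loop: T(s) = K_p·P/(1+K_p·P) = 15.85/(0.0833s + 1 + 15.85), with pole at s = −(1 + 15.85)/0.0833 = −202.2.
Closed-loop time constant τ = 1/202.2 = 0.00494 s.

τ = 0.00494 s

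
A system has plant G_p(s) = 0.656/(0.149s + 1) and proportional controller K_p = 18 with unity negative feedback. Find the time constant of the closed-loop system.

Closed loop: T(s) = K_p·G_p/(1+K_p·G_p) = 11.81/(0.149s + 1 + 11.81), with pole at s = −(1 + 11.81)/0.149 = −85.96.
Closed-loop time constant τ = 1/85.96 = 0.0116 s.

τ = 0.0116 s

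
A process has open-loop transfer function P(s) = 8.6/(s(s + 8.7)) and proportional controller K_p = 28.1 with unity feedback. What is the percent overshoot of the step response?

From 1 + K_pP(s) = 0: s² + 8.7s + 241.7 = 0 ⇒ ω_n = 15.55, ζ = 0.2798.
%OS = 100·exp(−πζ/√(1−ζ²)) = 100·exp(−π·0.2798/√0.9217) = 40%.

40%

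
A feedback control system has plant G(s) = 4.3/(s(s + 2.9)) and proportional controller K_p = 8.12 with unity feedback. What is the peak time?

T_p = 0.548 s

Closed-loop characteristic equation: s² + 2.9s + 34.92 = 0, so ω_n = 5.909 rad/s and ζ = 2.9/(2·5.909) = 0.2454.
Damped frequency ω_d = ω_n√(1−ζ²) = 5.728 rad/s, so peak time T_p = π/ω_d = 0.548 s.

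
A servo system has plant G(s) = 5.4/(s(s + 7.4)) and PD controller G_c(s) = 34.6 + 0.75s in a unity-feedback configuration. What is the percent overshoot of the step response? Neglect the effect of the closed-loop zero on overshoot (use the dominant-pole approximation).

Forward path: (34.6 + 0.75s)·5.4/(s(s+7.4)). The closed-loop characteristic equation is s² + (7.4 + 5.4·0.75)s + 5.4·34.6 = 0.
That is s² + 11.45s + 186.8 = 0, so ω_n = 13.67 rad/s and ζ = 11.45/(2·13.67) = 0.4188.
%OS = 100·exp(−πζ/√(1−ζ²)) = 23.5%.

23.5%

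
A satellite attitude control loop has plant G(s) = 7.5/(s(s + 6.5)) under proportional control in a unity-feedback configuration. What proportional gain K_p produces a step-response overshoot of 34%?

K_p = 13.4

From %OS = 100·exp(−πζ/√(1−ζ²)) = 34%, ζ = −ln(0.34)/√(π²+ln²(0.34)) = 0.3248.
Characteristic equation s² + 6.5s + 7.5K_p = 0 gives ζ = 6.5/(2√(7.5K_p)).
Setting ζ = 0.3248: √(7.5K_p) = 6.5/(2·0.3248) = 10.01, so K_p = 100.1/7.5 = 13.4.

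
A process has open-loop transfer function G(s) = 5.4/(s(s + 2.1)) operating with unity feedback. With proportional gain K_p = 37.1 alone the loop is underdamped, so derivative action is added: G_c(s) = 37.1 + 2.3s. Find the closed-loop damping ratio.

Forward path: (37.1 + 2.3s)·5.4/(s(s+2.1)). The closed-loop characteristic equation is s² + (2.1 + 5.4·2.3)s + 5.4·37.1 = 0.
That is s² + 14.52s + 200.3 = 0, so ω_n = 14.15 rad/s and ζ = 14.52/(2·14.15) = 0.5129.

ζ = 0.513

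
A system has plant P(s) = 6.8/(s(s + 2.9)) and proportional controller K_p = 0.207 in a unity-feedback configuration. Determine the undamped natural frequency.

1 + K_p·P(s) = 0 gives s² + 2.9s + 1.408 = 0.
So ω_n² = 1.408 ⇒ ω_n = 1.186 rad/s, and ζ = 2.9/(2ω_n) = 1.22.

ω_n = 1.19 rad/s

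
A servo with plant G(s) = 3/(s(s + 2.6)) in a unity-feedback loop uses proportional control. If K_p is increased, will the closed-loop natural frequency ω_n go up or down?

increase

ω_n = √(3·K_p), which grows with K_p.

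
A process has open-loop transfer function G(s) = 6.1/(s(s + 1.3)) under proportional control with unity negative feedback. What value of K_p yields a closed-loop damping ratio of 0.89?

K_p = 0.0874

Closed-loop characteristic equation: s² + 1.3s + K_p·6.1 = 0.
So ω_n = √(6.1K_p) and 2ζω_n = 1.3, giving ζ = 1.3/(2√(6.1K_p)).
Setting ζ = 0.89: √(6.1K_p) = 1.3/(2·0.89) = 0.7303, so K_p = 0.5334/6.1 = 0.0874.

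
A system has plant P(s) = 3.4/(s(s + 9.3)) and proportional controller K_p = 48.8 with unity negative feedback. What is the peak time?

The closed-loop denominator s² + 9.3s + 165.9 gives ω_n = √165.9 = 12.88 and ζ = 9.3/(2ω_n) = 0.361.
Damped frequency ω_d = ω_n√(1−ζ²) = 12.01 rad/s, so peak time T_p = π/ω_d = 0.262 s.

T_p = 0.262 s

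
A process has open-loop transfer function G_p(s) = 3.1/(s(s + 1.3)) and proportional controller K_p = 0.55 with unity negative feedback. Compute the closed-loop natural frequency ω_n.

The closed-loop denominator is s(s+1.3) + 0.55·3.1 = s² + 1.3s + 1.705.
Matching s² + 2ζω_n s + ω_n²: ω_n = √1.705 = 1.306 rad/s and 2ζω_n = 1.3, so ζ = 1.3/(2·1.306) = 0.498.

ω_n = 1.31 rad/s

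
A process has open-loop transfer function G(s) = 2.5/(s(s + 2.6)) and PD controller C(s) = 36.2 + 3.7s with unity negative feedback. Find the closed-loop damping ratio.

ζ = 0.623

Forward path: (36.2 + 3.7s)·2.5/(s(s+2.6)). The closed-loop characteristic equation is s² + (2.6 + 2.5·3.7)s + 2.5·36.2 = 0.
That is s² + 11.85s + 90.5 = 0, so ω_n = 9.513 rad/s and ζ = 11.85/(2·9.513) = 0.6228.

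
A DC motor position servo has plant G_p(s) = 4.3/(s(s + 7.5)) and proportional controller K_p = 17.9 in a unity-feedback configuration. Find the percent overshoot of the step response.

22.6%

Closed-loop characteristic equation: s² + 7.5s + 76.97 = 0, so ω_n = 8.773 rad/s and ζ = 7.5/(2·8.773) = 0.4274.
%OS = 100·exp(−πζ/√(1−ζ²)) = 100·exp(−π·0.4274/√0.8173) = 22.6%.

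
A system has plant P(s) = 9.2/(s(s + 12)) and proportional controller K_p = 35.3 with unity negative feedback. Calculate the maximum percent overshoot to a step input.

33%

From 1 + K_pP(s) = 0: s² + 12s + 324.8 = 0 ⇒ ω_n = 18.02, ζ = 0.3329.
%OS = 100·exp(−πζ/√(1−ζ²)) = 100·exp(−π·0.3329/√0.8891) = 33%.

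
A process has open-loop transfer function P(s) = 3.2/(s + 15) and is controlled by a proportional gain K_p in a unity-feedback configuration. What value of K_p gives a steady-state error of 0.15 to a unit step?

Steady-state error for a unit step on this type-0 loop is 1/(1 + K_p·P(0)).
P(0) = 0.2133. Require 1/(1 + K_p·0.2133) = 0.15, so 1 + 0.2133·K_p = 6.667.
K_p = (6.667 − 1)/0.2133 = 26.6.

K_p = 26.6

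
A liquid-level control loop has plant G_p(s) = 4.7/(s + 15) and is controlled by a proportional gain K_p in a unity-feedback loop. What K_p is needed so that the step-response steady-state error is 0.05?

K_p = 60.6

Steady-state error for a unit step on this type-0 loop is 1/(1 + K_p·G_p(0)).
G_p(0) = 0.3133. Require 1/(1 + K_p·0.3133) = 0.05, so 1 + 0.3133·K_p = 20.
K_p = (20 − 1)/0.3133 = 60.6.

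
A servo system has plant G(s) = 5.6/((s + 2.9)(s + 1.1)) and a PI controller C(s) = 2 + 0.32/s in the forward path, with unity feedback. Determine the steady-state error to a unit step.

0

The open loop C(s)G(s) has a pole at the origin (type 1), so the static position error constant is infinite and e_ss = 1/(1+∞) = 0.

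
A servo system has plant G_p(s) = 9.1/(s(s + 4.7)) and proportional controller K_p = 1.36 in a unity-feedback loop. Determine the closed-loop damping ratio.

ζ = 0.668

1 + K_p·G_p(s) = 0 gives s² + 4.7s + 12.38 = 0.
Matching s² + 2ζω_n s + ω_n²: ω_n = √12.38 = 3.518 rad/s and 2ζω_n = 4.7, so ζ = 4.7/(2·3.518) = 0.668.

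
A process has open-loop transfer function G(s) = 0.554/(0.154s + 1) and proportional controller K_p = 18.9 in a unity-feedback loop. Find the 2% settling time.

Closed loop: T(s) = K_p·G/(1+K_p·G) = 10.47/(0.154s + 1 + 10.47), with pole at s = −(1 + 10.47)/0.154 = −74.48.
τ = 1/74.48 = 0.01343 s, so 2% settling time ≈ 4τ = 0.0537 s.

T_s ≈ 0.0537 s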